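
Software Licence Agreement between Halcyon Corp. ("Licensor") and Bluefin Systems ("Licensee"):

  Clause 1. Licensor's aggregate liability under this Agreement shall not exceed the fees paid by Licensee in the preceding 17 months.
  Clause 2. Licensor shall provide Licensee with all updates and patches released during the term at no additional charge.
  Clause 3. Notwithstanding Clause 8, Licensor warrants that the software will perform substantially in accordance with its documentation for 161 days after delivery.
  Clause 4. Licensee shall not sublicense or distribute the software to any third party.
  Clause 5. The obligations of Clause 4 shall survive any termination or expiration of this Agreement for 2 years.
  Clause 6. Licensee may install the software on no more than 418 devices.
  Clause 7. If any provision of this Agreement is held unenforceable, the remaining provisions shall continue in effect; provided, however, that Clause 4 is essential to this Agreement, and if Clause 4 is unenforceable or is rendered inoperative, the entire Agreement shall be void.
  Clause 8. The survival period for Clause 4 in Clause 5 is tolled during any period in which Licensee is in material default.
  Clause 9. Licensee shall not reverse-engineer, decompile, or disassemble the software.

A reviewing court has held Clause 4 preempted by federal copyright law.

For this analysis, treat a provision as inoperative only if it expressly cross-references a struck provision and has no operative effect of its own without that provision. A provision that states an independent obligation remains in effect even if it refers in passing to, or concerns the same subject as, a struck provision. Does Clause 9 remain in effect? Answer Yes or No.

No

Clause 4 is struck. The only function of Clause 5 is the survival period for Clause 4, so it cannot stand once Clause 4 is removed. The whole of Clause 8 is the tolling of the survival period for Clause 4, defined by reference to Clause 5, so Clause 8 cannot stand once Clause 5 is removed. Clause 7 makes Clause 4 an essential term, and Clause 4 is the provision held invalid; under Clause 7, the entire Agreement is therefore void. No provision of the Agreement survives. Clause 9 is among the inoperative provisions, so the answer is no.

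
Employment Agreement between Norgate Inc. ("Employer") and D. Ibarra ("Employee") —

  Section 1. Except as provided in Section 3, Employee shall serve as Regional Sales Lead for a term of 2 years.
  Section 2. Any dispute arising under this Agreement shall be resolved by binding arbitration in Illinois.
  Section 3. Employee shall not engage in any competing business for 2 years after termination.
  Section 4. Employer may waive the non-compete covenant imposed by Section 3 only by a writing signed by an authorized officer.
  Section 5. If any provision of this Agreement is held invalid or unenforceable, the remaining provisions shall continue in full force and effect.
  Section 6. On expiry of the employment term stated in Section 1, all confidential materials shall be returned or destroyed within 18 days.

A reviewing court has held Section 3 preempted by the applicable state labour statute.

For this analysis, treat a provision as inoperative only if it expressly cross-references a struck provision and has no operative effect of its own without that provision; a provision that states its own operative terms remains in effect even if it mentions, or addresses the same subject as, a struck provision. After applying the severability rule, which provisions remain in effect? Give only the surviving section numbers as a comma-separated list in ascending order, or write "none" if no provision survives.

Section 3 is struck. Section 4 operates only by reference to Section 3, so it falls with Section 3. Although Section 1 refers to Section 3, its operative terms do not depend on Section 3, so it remains in effect. Section 5 is a severability clause and preserves every provision that can still be given independent effect. The provisions still in force are Section 1, Section 2, Section 5, and Section 6.

1, 2, 5, 6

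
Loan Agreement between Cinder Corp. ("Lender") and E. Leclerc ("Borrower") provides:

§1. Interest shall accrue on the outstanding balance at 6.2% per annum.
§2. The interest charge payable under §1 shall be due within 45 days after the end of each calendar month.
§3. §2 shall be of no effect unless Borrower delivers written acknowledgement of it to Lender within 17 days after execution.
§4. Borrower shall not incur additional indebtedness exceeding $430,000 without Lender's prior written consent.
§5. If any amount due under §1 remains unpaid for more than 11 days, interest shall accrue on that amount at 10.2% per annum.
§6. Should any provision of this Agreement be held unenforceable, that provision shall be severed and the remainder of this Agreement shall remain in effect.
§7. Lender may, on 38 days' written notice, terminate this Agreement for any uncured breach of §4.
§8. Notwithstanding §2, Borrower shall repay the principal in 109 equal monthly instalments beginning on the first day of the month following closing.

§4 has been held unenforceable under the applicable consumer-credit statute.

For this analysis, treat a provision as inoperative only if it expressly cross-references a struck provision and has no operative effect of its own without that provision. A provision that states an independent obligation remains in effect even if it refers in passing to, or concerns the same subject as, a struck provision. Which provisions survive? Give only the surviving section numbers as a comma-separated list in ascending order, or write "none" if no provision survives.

1, 2, 3, 5, 6, 8

§4 is struck. §7 operates only by reference to §4, so it falls with §4. §6 is a severability clause and preserves every provision that can still be given independent effect. That leaves §1, §2, §3, §5, §6, and §8 in effect.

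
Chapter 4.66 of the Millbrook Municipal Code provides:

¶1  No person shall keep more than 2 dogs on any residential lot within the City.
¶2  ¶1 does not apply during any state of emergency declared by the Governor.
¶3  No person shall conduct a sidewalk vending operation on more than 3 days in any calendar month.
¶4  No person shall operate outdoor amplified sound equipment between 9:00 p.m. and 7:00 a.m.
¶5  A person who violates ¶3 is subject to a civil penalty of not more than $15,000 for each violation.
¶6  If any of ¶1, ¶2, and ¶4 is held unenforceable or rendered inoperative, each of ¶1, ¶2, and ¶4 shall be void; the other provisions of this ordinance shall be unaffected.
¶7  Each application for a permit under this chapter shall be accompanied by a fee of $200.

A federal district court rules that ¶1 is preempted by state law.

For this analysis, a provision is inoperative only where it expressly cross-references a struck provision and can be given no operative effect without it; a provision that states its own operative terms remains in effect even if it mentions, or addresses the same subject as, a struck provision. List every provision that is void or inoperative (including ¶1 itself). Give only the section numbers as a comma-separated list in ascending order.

1, 2, 4

¶1 is struck. ¶2 operates only by reference to ¶1, so it falls with ¶1. ¶6 declares ¶1, ¶2, and ¶4 mutually dependent; since one of them has fallen, all of them are of no effect. That brings down ¶4 as well. The remainder continues in force under ¶6. ¶3, ¶5, ¶6, and ¶7 remain in effect.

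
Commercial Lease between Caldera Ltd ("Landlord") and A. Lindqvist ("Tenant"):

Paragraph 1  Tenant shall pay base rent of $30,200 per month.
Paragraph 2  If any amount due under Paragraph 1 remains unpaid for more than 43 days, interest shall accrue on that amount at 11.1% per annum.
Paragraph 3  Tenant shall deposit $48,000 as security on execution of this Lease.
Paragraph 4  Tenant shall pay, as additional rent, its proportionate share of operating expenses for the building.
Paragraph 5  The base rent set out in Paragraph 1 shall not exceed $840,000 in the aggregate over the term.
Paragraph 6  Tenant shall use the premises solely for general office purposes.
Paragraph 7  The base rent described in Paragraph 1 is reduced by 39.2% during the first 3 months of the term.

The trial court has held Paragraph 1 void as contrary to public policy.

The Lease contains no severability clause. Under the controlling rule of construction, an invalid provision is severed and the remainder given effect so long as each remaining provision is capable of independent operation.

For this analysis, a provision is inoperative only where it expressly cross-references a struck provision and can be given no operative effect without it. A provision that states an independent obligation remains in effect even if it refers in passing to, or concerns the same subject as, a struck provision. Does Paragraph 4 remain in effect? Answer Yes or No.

Yes

Paragraph 1 is struck. Paragraph 2 has no operative effect of its own apart from Paragraph 1 and is therefore inoperative. Paragraph 5 does nothing except set the aggregate cap on the base rent by reference to Paragraph 1; with Paragraph 1 gone it has no independent effect and is inoperative. Paragraph 7 has no operative effect of its own apart from Paragraph 1 and is therefore inoperative. With no severability clause, the stated default rule severs what cannot stand and enforces each remaining provision that can operate on its own. That leaves Paragraph 3, Paragraph 4, and Paragraph 6 in effect. Paragraph 4 is among the surviving provisions, so the answer is yes.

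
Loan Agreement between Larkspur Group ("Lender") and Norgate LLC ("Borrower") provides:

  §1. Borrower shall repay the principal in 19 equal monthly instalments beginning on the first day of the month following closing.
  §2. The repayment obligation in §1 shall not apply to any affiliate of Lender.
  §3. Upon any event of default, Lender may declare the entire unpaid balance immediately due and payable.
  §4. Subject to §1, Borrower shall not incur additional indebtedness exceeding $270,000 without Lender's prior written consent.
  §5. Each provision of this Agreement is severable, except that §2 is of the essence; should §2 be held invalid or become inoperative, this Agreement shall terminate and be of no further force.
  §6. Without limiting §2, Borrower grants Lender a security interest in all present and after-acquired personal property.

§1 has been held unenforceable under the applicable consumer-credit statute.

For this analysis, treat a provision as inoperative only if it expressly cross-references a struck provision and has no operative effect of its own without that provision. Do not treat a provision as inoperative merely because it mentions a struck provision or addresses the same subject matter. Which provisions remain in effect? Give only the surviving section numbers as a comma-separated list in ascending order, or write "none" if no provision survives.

none

§1 is struck. §2 operates only by reference to §1, so it falls with §1. §5 makes §2 an essential term, and §2 has been rendered inoperative by the cascade; under §5, the entire Agreement is therefore void. No provision of the Agreement survives.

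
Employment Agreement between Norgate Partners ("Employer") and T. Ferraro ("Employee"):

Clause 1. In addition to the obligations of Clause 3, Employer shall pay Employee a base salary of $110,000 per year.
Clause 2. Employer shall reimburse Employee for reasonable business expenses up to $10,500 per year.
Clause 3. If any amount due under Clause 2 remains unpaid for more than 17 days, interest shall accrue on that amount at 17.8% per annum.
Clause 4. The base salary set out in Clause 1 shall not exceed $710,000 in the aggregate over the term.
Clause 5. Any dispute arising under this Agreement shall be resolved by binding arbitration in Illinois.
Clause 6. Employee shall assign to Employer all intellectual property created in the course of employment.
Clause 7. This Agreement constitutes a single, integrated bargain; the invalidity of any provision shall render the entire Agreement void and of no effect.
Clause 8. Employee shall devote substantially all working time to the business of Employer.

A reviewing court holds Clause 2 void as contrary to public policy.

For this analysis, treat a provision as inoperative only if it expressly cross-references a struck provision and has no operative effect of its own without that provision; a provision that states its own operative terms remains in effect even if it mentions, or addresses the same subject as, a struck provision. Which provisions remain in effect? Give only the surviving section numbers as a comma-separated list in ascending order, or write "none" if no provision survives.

Clause 2 is struck. Clause 3 has no operative effect of its own apart from Clause 2 and is therefore inoperative. Clause 7 provides that the Agreement is not severable, so the invalidity of any one provision voids the entire Agreement. No provision of the Agreement survives.

none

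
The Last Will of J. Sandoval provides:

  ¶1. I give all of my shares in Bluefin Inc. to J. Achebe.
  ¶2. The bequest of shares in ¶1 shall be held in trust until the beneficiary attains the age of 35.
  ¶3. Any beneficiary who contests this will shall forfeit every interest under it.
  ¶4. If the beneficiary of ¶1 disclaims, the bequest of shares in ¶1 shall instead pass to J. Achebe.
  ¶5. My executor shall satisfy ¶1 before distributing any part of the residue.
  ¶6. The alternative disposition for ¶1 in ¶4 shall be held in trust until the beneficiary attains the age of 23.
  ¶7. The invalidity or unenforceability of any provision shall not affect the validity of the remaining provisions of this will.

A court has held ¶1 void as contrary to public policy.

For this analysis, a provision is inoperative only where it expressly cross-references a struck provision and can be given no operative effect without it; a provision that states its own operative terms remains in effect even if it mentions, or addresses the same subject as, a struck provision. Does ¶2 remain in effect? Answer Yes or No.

¶1 is struck. The only function of ¶2 is the trust for ¶1, so it cannot stand once ¶1 is removed. ¶4 has no operative effect of its own apart from ¶1 and is therefore inoperative. ¶5 has no operative effect of its own apart from ¶1 and is therefore inoperative. ¶6 operates only by reference to ¶4, so it falls with ¶4. Under the severability clause in ¶7, the remaining provisions continue in force. The provisions still in force are ¶3 and ¶7. ¶2 is among the inoperative provisions, so the answer is no.

No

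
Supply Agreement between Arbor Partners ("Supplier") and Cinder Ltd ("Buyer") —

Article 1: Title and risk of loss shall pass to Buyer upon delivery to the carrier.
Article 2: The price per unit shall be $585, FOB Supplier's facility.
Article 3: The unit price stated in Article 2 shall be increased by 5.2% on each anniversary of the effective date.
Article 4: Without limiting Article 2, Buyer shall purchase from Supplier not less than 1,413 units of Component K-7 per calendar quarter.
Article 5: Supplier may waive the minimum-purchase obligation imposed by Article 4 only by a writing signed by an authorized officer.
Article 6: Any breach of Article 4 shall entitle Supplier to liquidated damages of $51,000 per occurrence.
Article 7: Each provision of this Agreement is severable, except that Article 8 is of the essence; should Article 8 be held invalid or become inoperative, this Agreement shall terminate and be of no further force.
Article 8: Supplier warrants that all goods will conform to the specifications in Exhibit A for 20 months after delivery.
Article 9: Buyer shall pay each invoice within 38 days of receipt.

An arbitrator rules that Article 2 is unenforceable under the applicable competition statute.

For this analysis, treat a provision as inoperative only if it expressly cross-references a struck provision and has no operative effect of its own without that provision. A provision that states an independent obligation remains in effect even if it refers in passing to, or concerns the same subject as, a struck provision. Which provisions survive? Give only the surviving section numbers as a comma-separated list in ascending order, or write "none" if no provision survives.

1, 4, 5, 6, 7, 8, 9

Article 2 is struck. Article 3 has no operative effect of its own apart from Article 2 and is therefore inoperative. Article 4 mentions Article 2 but its own obligation stands independently of Article 2, so Article 4 is not affected. Article 7 makes Article 8 an essential term, but Article 8 is unaffected, so the severability proviso in Article 7 preserves the remaining provisions. That leaves Article 1, Article 4, Article 5, Article 6, Article 7, Article 8, and Article 9 in effect.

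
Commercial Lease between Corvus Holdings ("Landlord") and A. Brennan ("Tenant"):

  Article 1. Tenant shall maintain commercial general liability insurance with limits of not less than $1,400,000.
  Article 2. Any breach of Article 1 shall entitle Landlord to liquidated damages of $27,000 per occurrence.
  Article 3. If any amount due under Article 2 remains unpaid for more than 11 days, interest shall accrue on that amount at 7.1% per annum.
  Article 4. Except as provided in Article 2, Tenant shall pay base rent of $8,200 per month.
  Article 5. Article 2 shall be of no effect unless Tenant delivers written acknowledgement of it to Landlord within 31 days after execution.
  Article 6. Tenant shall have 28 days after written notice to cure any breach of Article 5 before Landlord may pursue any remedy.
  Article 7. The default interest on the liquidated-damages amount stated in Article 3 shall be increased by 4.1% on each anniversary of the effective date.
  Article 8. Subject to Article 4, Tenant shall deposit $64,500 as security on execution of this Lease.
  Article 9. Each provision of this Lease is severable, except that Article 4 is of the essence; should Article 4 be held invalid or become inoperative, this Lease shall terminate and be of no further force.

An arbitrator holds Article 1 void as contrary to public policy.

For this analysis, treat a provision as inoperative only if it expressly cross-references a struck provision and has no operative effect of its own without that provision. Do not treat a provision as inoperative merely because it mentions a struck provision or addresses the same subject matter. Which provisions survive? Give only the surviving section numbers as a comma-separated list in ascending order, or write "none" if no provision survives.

Article 1 is struck. Article 2 has no operative effect of its own apart from Article 1 and is therefore inoperative. Article 3 has no operative effect of its own apart from Article 2 and is therefore inoperative. The only function of Article 5 is the acknowledgement condition for Article 2, so it cannot stand once Article 2 is removed. Article 6 merely fixes the cure period for breach of Article 5; with Article 5 gone it has nothing to operate on and falls away. Article 7 operates only by reference to Article 3, so it falls with Article 3. Article 4 mentions Article 2 but its own obligation stands independently of Article 2, so Article 4 is not affected. Article 9 makes Article 4 an essential term, but Article 4 is unaffected, so the severability proviso in Article 9 preserves the remaining provisions. The provisions still in force are Article 4, Article 8, and Article 9.

4, 8, 9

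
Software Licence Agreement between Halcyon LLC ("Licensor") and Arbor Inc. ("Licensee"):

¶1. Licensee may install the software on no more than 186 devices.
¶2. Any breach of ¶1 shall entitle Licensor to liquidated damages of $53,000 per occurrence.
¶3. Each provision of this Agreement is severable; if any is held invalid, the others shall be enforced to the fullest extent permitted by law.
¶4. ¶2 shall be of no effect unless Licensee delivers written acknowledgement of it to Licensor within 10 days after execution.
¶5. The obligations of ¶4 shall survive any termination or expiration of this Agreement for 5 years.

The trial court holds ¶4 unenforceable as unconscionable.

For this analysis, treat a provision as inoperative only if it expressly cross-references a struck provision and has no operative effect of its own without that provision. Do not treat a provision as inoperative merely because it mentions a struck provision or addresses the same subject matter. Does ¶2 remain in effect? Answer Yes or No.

¶4 is struck. The only function of ¶5 is the survival period for ¶4, so it cannot stand once ¶4 is removed. ¶3 is a severability clause and preserves every provision that can still be given independent effect. That leaves ¶1, ¶2, and ¶3 in effect. ¶2 is among the surviving provisions, so the answer is yes.

Yes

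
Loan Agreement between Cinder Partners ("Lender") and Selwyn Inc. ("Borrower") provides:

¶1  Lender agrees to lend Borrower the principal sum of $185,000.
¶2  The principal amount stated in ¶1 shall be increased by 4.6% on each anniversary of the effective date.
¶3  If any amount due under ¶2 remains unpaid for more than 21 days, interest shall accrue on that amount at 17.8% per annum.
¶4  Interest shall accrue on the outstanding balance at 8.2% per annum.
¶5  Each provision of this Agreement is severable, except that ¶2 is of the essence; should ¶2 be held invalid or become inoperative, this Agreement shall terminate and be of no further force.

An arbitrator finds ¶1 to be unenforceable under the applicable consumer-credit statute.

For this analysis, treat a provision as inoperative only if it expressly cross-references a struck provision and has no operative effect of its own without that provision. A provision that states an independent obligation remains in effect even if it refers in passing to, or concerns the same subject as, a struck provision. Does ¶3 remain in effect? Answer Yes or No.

No

¶1 is struck. ¶2 does nothing except set the escalation of the principal amount by reference to ¶1; with ¶1 gone it has no independent effect and is inoperative. The whole of ¶3 is the default interest on the escalation of the principal amount, defined by reference to ¶2, so ¶3 cannot stand once ¶2 is removed. ¶5 makes ¶2 an essential term, and ¶2 has been rendered inoperative by the cascade; under ¶5, the entire Agreement is therefore void. No provision of the Agreement survives. ¶3 is among the inoperative provisions, so the answer is no.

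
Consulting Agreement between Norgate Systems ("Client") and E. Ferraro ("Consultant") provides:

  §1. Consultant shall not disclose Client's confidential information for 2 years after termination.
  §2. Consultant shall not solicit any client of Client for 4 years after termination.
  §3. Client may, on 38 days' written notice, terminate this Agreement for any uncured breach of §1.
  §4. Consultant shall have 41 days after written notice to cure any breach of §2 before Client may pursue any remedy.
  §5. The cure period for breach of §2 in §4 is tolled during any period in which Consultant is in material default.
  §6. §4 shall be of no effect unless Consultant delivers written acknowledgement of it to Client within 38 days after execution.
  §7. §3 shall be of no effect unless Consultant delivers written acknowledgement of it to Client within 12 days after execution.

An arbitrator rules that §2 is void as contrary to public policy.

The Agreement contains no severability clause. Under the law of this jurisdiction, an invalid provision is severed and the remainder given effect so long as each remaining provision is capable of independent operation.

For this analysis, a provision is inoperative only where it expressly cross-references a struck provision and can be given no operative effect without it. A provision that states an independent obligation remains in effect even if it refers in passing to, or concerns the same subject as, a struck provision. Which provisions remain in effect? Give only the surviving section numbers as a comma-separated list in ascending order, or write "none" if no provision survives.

1, 3, 7

§2 is struck. §4 operates only by reference to §2, so it falls with §2. §5 has no operative effect of its own apart from §4 and is therefore inoperative. The only function of §6 is the acknowledgement condition for §4, so it cannot stand once §4 is removed. With no severability clause, the stated default rule severs what cannot stand and enforces each remaining provision that can operate on its own. That leaves §1, §3, and §7 in effect.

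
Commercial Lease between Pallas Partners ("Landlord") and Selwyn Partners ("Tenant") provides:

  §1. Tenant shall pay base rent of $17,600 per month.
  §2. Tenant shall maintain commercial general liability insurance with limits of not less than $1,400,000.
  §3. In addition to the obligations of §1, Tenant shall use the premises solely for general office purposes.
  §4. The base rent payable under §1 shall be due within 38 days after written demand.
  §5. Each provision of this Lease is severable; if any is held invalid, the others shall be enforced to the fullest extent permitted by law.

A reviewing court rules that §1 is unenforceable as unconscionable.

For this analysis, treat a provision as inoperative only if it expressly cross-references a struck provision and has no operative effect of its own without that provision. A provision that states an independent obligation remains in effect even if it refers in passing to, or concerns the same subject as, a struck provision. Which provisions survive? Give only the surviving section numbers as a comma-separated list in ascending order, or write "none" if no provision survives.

§1 is struck. §4 does nothing except set the payment deadline for the base rent by reference to §1; with §1 gone it has no independent effect and is inoperative. §3 mentions §1 but its own obligation stands independently of §1, so §3 is not affected. §5 is a severability clause and preserves every provision that can still be given independent effect. The provisions still in force are §2, §3, and §5.

2, 3, 5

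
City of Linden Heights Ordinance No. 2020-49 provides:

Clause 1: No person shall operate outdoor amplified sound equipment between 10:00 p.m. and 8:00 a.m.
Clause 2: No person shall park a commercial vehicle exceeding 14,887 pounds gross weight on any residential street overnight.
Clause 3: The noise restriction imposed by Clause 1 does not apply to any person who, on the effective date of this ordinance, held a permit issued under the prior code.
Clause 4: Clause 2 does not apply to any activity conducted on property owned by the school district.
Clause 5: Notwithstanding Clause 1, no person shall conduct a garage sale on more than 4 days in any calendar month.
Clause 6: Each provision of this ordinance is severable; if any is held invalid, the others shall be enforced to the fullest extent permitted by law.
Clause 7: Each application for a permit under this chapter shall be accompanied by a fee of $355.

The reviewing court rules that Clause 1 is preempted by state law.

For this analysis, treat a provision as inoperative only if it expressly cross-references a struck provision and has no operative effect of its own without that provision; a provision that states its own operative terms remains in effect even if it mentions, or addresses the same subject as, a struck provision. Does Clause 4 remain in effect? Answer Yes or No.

Clause 1 is struck. The only function of Clause 3 is the grandfather exemption from Clause 1, so it cannot stand once Clause 1 is removed. Although Clause 5 refers to Clause 1, its operative terms do not depend on Clause 1, so it remains in effect. Clause 6 is a severability clause and preserves every provision that can still be given independent effect. The provisions still in force are Clause 2, Clause 4, Clause 5, Clause 6, and Clause 7. Clause 4 is among the surviving provisions, so the answer is yes.

Yes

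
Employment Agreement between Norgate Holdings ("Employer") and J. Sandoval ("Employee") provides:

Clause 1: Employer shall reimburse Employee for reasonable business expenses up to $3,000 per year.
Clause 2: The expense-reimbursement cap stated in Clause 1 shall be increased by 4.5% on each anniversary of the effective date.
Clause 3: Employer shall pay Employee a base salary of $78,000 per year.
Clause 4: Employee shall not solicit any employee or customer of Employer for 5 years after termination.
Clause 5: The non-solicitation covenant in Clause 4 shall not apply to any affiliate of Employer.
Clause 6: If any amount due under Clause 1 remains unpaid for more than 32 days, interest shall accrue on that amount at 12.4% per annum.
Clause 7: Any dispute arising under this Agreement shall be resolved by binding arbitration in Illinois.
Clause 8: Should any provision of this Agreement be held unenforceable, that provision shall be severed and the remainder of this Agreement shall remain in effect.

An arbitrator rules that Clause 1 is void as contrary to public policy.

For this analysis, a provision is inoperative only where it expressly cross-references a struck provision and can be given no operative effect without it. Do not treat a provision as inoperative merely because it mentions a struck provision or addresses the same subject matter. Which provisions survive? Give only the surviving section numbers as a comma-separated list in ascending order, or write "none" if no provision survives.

3, 4, 5, 7, 8

Clause 1 is struck. Clause 2 does nothing except set the escalation of the expense-reimbursement cap by reference to Clause 1; with Clause 1 gone it has no independent effect and is inoperative. The whole of Clause 6 is the default interest on the expense-reimbursement cap, defined by reference to Clause 1, so Clause 6 cannot stand once Clause 1 is removed. Clause 8 is a severability clause and preserves every provision that can still be given independent effect. Clause 3, Clause 4, Clause 5, Clause 7, and Clause 8 remain in effect.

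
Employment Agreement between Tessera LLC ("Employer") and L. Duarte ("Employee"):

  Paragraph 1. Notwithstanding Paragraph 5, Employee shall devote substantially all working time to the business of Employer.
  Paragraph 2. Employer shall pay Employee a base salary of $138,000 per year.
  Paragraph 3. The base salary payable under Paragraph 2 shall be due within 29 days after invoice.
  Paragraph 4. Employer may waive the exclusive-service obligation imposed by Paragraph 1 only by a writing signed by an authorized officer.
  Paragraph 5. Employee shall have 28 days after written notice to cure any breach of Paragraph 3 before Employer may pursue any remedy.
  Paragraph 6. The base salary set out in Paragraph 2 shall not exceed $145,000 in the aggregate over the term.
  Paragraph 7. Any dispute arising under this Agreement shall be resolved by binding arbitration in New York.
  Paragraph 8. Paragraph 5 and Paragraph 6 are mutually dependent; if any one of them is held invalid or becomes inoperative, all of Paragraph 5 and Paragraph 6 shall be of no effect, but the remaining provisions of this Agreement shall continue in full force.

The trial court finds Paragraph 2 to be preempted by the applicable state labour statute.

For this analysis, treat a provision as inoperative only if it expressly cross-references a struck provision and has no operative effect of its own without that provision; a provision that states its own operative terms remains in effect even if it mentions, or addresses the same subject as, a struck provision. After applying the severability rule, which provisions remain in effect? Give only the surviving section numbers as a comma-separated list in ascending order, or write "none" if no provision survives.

1, 4, 7, 8

Paragraph 2 is struck. The whole of Paragraph 3 is the payment deadline for the base salary, defined by reference to Paragraph 2, so Paragraph 3 cannot stand once Paragraph 2 is removed. Paragraph 6 does nothing except set the aggregate cap on the base salary by reference to Paragraph 2; with Paragraph 2 gone it has no independent effect and is inoperative. Paragraph 5 has no operative effect of its own apart from Paragraph 3 and is therefore inoperative. Although Paragraph 1 refers to Paragraph 5, its operative terms do not depend on Paragraph 5, so it remains in effect. Paragraph 8 declares Paragraph 5 and Paragraph 6 mutually dependent; since one of them has fallen, all of them are of no effect. The remainder continues in force under Paragraph 8. The provisions still in force are Paragraph 1, Paragraph 4, Paragraph 7, and Paragraph 8.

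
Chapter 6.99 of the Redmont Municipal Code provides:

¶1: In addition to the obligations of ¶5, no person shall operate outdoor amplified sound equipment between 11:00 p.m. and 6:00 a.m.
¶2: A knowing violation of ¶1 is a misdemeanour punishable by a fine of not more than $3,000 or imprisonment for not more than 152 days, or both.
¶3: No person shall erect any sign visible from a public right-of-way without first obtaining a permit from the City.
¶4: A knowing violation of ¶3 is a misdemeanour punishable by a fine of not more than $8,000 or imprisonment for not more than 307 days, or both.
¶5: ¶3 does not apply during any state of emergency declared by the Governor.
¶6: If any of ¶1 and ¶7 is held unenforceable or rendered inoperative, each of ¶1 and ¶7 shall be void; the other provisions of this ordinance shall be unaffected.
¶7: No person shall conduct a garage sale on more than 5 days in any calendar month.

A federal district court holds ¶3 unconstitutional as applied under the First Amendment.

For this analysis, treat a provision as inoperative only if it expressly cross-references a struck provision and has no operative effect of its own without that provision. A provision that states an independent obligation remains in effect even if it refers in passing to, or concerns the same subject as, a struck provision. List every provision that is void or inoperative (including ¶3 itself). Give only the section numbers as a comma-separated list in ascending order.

3, 4, 5

¶3 is struck. ¶4 operates only by reference to ¶3, so it falls with ¶3. ¶5 merely fixes the emergency suspension of ¶3; with ¶3 gone it has nothing to operate on and falls away. ¶1 mentions ¶5 but its own obligation stands independently of ¶5, so ¶1 is not affected. ¶6 ties ¶1 and ¶7 together, but none of those is affected here; the remaining provisions continue in force under ¶6. That leaves ¶1, ¶2, ¶6, and ¶7 in effect.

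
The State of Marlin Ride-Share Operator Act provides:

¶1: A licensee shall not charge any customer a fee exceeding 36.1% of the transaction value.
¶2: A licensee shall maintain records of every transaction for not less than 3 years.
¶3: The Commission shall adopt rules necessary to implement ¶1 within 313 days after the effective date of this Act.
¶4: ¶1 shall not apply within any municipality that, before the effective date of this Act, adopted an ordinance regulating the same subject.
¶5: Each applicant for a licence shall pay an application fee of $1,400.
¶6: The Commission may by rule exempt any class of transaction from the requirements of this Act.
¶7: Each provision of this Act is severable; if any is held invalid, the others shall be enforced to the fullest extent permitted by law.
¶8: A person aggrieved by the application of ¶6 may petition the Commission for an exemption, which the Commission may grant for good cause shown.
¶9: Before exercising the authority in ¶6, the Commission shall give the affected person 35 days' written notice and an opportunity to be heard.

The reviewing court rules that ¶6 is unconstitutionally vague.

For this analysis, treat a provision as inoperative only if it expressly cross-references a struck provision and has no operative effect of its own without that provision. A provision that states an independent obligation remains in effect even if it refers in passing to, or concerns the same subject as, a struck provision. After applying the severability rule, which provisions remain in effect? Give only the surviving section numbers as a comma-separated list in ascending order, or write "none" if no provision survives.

1, 2, 3, 4, 5, 7

¶6 is struck. ¶8 has no operative effect of its own apart from ¶6 and is therefore inoperative. ¶9 merely fixes the notice-and-hearing requirement for ¶6; with ¶6 gone it has nothing to operate on and falls away. ¶7 is a severability clause and preserves every provision that can still be given independent effect. That leaves ¶1, ¶2, ¶3, ¶4, ¶5, and ¶7 in effect.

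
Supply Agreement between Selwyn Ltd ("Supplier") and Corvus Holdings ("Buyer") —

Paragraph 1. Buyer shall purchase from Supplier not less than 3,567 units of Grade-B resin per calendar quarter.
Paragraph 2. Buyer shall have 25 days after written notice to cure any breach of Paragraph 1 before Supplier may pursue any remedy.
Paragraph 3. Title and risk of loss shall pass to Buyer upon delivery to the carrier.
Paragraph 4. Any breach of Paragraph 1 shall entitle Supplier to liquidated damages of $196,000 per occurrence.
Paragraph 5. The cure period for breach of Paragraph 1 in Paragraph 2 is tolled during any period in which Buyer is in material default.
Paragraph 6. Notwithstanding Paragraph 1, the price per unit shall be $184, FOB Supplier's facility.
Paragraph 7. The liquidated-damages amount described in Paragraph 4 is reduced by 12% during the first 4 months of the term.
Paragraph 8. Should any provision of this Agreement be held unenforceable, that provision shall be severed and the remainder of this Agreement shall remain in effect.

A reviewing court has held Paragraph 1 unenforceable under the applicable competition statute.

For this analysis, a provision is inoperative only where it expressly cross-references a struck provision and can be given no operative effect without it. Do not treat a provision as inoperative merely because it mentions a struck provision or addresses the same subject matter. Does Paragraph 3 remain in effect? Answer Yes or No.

Yes

Paragraph 1 is struck. Paragraph 2 merely fixes the cure period for breach of Paragraph 1; with Paragraph 1 gone it has nothing to operate on and falls away. Paragraph 4 operates only by reference to Paragraph 1, so it falls with Paragraph 1. Paragraph 5 has no operative effect of its own apart from Paragraph 2 and is therefore inoperative. Paragraph 7 has no operative effect of its own apart from Paragraph 4 and is therefore inoperative. Paragraph 6 mentions Paragraph 1 but its own obligation stands independently of Paragraph 1, so Paragraph 6 is not affected. Paragraph 8 is a severability clause and preserves every provision that can still be given independent effect. Paragraph 3, Paragraph 6, and Paragraph 8 remain in effect. Paragraph 3 is among the surviving provisions, so the answer is yes.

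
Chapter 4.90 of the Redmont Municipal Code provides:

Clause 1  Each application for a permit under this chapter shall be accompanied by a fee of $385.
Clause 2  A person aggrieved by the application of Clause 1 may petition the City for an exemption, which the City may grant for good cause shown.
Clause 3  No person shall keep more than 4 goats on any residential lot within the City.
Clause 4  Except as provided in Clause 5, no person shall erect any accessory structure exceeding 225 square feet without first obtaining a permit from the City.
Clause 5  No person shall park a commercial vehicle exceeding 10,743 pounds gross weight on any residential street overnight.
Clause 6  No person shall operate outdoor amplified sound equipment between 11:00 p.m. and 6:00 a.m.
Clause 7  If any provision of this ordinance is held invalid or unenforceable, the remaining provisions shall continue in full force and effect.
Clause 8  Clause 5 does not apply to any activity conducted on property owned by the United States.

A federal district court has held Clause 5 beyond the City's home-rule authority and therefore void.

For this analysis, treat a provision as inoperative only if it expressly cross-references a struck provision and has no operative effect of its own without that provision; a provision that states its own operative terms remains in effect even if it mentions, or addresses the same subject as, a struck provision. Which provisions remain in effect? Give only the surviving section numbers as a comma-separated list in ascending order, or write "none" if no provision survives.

Clause 5 is struck. Clause 8 merely fixes the public-property exemption from Clause 5; with Clause 5 gone it has nothing to operate on and falls away. Although Clause 4 refers to Clause 5, its operative terms do not depend on Clause 5, so it remains in effect. Clause 7 is a severability clause and preserves every provision that can still be given independent effect. The provisions still in force are Clause 1, Clause 2, Clause 3, Clause 4, Clause 6, and Clause 7.

1, 2, 3, 4, 6, 7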